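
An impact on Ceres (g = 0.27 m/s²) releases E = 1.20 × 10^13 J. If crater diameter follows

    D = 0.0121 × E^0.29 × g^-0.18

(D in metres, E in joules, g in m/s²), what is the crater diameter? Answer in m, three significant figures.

D ≈ 95.1 m

E^0.29 = (1.20 × 10^13)^0.29 = 6.208 × 10^3
g^-0.18 = 0.27^-0.18 = 1.266
D = 0.0121 × 6.208 × 10^3 × 1.266 = 95.10 m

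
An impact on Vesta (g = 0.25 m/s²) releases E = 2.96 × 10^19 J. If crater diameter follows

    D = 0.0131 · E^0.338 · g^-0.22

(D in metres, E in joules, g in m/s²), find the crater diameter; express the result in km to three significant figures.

E^0.338 = (2.96 × 10^19)^0.338 = 3.813 × 10^6
g^-0.22 = 0.25^-0.22 = 1.357
D = 0.0131 × 3.813 × 10^6 × 1.357 = 67783 m
   = 67.78 km

D ≈ 67.8 km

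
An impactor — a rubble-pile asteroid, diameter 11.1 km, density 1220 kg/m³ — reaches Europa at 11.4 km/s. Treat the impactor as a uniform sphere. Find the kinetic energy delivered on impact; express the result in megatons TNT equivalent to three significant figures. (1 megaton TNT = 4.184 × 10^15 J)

E ≈ 1.36 × 10^7 Mt TNT

d = 11100 m; v = 11400 m/s.
Mass m = (π/6) ρ d³ = (π/6) × 1220 × (11100)³ = 8.736 × 10^14 kg
E = ½ m v² = 0.5 × 8.736 × 10^14 × (11400)² = 5.677 × 10^22 J
   = 5.677 × 10^22 / 4.184×10^15 = 1.357 × 10^7 Mt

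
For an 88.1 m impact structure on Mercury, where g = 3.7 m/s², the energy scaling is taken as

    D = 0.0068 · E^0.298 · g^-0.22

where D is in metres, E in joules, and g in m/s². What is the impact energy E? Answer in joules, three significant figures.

E ≈ 1.66 × 10^14 J

Rearranging: E = [D / (0.0068 · g^-0.22)]^(1/0.298).
g^-0.22 = 3.7^-0.22 = 0.7499
D / (0.0068 × 0.7499) = 88.1 / (5.099 × 10^-3) = 1.728 × 10^4
E = (1.728 × 10^4)^3.3557 = 1.659 × 10^14 J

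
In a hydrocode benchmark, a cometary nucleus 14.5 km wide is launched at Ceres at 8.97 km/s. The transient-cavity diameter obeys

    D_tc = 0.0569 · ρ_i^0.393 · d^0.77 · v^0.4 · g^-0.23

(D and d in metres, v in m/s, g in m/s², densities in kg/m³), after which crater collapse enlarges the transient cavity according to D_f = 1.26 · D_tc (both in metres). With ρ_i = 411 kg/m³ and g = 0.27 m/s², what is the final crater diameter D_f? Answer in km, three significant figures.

D_f ≈ 62.9 km

In SI: d = 14500 m, v = 8970 m/s.
ρ_i^0.393 = 411^0.393 = 10.65
d^0.77 = 14500^0.77 = 1600
v^0.4 = 8970^0.4 = 38.12
g^-0.23 = 0.27^-0.23 = 1.351
D_tc = 0.0569 × 10.65 × 1600 × 38.12 × 1.351 = 49930 m
D_f = 1.26 × 49930 = 62912 m
     = 62.91 km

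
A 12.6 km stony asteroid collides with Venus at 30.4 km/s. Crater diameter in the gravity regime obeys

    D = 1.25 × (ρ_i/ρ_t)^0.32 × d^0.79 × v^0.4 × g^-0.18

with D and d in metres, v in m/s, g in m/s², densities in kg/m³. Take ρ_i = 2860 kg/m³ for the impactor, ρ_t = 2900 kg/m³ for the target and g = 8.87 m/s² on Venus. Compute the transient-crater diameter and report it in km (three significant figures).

In SI units: d = 12600 m, v = 30400 m/s.
(ρ_i/ρ_t)^0.32 = (2860/2900)^0.32 = 0.9956
d^0.79 = 12600^0.79 = 1735
v^0.4 = 30400^0.4 = 62.11
g^-0.18 = 8.87^-0.18 = 0.6751
D = 1.25 × 0.9956 × 1735 × 62.11 × 0.6751 = 90537 m
   = 90.54 km

D ≈ 90.5 km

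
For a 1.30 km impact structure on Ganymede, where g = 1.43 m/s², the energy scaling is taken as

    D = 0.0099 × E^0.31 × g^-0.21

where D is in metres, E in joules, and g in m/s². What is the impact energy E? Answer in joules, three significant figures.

E ≈ 4.13 × 10^16 J

Rearranging: E = [D / (0.0099 · g^-0.21)]^(1/0.31).
D = 1300 m.
g^-0.21 = 1.43^-0.21 = 0.9276
D / (0.0099 × 0.9276) = 1300 / (9.183 × 10^-3) = 1.416 × 10^5
E = (1.416 × 10^5)^3.2258 = 4.133 × 10^16 J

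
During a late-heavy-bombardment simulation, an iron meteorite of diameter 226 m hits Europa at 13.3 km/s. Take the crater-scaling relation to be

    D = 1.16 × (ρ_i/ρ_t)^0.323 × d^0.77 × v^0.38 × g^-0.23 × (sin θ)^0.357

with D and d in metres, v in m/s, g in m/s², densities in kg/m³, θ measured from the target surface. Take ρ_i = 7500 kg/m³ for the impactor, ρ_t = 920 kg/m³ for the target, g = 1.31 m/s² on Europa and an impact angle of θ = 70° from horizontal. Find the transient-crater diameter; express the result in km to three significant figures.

D ≈ 5.03 km

In SI units: v = 13300 m/s.
(ρ_i/ρ_t)^0.323 = (7500/920)^0.323 = 1.969
d^0.77 = 226^0.77 = 64.96
v^0.38 = 13300^0.38 = 36.90
g^-0.23 = 1.31^-0.23 = 0.9398
(sin 70°)^0.357 = 0.9397^0.357 = 0.9780
D = 1.16 × 1.969 × 64.96 × 36.90 × 0.9398 × 0.9780 = 5032 m
   = 5.032 km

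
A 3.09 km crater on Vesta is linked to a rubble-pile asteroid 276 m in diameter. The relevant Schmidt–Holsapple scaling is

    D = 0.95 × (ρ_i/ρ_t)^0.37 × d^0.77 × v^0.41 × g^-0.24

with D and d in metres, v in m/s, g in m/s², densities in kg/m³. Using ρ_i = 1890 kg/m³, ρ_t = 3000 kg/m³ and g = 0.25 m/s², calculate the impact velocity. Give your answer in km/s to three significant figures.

v ≈ 6.47 km/s

Rearranging for v: v = [D / (0.95 · (1890/3000)^0.37 · 276^0.77 · 0.25^-0.24)]^(1/0.41).
D = 3090 m.
(1890/3000)^0.37 = 0.8429
276^0.77 = 75.77
0.25^-0.24 = 1.395
Denominator = 0.95 × 0.8429 × 75.77 × 1.395 = 84.64
D / 84.64 = 3090 / 84.64 = 36.51
v = 36.51^(1/0.41) = 36.51^2.439 = 6467 m/s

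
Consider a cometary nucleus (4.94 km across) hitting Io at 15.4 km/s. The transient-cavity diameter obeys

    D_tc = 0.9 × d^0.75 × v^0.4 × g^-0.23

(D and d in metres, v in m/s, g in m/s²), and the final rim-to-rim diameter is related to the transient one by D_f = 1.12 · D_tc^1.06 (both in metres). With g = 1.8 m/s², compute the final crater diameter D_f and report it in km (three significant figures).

In SI: d = 4940 m, v = 15400 m/s.
d^0.75 = 4940^0.75 = 589.2
v^0.4 = 15400^0.4 = 47.32
g^-0.23 = 1.8^-0.23 = 0.8735
D_tc = 0.9 × 589.2 × 47.32 × 0.8735 = 21920 m
D_f = 1.12 × (21920)^1.06 = 44721 m
     = 44.72 km

D_f ≈ 44.7 km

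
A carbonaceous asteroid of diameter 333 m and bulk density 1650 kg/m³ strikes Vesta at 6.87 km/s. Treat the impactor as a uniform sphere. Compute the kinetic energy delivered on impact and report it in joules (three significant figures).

E ≈ 7.53 × 10^17 J

v = 6870 m/s.
Mass m = (π/6) ρ d³ = (π/6) × 1650 × (333)³ = 3.190 × 10^10 kg
E = ½ m v² = 0.5 × 3.190 × 10^10 × (6870)² = 7.528 × 10^17 J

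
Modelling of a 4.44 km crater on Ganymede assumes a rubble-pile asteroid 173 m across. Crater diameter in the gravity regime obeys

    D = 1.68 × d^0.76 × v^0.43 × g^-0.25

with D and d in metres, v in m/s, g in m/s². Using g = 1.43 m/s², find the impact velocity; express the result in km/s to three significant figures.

Rearranging for v: v = [D / (1.68 · 173^0.76 · 1.43^-0.25)]^(1/0.43).
D = 4440 m.
173^0.76 = 50.22
1.43^-0.25 = 0.9145
Denominator = 1.68 × 50.22 × 0.9145 = 77.16
D / 77.16 = 4440 / 77.16 = 57.54
v = 57.54^(1/0.43) = 57.54^2.3256 = 12388 m/s

v ≈ 12.4 km/s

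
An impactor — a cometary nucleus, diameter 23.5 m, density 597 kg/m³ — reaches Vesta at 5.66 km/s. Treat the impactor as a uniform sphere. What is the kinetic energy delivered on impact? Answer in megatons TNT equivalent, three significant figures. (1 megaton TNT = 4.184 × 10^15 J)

v = 5660 m/s.
Mass m = (π/6) ρ d³ = (π/6) × 597 × (23.5)³ = 4.057 × 10^6 kg
E = ½ m v² = 0.5 × 4.057 × 10^6 × (5660)² = 6.498 × 10^13 J
   = 6.498 × 10^13 / 4.184×10^15 = 0.01553 Mt

E ≈ 0.0155 Mt TNT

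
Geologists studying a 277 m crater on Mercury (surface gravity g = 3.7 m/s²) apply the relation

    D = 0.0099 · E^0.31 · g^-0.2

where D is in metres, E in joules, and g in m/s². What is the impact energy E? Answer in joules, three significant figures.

E ≈ 5.14 × 10^14 J

Rearranging: E = [D / (0.0099 · g^-0.2)]^(1/0.31).
g^-0.2 = 3.7^-0.2 = 0.7698
D / (0.0099 × 0.7698) = 277 / (7.621 × 10^-3) = 3.635 × 10^4
E = (3.635 × 10^4)^3.2258 = 5.144 × 10^14 J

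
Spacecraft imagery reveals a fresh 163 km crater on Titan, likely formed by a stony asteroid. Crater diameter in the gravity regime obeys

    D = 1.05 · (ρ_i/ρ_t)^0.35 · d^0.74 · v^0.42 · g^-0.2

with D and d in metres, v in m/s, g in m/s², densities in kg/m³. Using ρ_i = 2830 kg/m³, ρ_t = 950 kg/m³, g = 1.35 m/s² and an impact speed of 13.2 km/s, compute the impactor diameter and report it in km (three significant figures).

d ≈ 30.7 km

Rearranging for d: d = [D / (1.05 · (2830/950)^0.35 · 13200^0.42 · 1.35^-0.2)]^(1/0.74).
D = 163000 m.
(2830/950)^0.35 = 1.465
13200^0.42 = 53.78
1.35^-0.2 = 0.9417
Denominator = 1.05 × 1.465 × 53.78 × 0.9417 = 77.90
D / 77.90 = 163000 / 77.90 = 2092
d = 2092^(1/0.74) = 2092^1.3514 = 30719 m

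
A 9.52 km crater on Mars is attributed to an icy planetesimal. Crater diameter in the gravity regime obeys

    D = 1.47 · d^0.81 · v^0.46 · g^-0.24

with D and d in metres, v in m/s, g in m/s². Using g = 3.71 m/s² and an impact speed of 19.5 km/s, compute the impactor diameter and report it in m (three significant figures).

Rearranging for d: d = [D / (1.47 · 19500^0.46 · 3.71^-0.24)]^(1/0.81).
D = 9520 m.
19500^0.46 = 94.06
3.71^-0.24 = 0.7300
Denominator = 1.47 × 94.06 × 0.7300 = 100.9
D / 100.9 = 9520 / 100.9 = 94.35
d = 94.35^(1/0.81) = 94.35^1.2346 = 274.2 m

d ≈ 274 m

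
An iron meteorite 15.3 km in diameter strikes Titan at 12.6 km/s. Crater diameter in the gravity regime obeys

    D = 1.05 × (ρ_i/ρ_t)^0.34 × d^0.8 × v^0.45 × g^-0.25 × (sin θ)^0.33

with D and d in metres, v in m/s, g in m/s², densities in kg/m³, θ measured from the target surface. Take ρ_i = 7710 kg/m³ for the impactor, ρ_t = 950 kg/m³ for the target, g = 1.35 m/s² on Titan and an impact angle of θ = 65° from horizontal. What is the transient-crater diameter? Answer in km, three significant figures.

D ≈ 300 km

In SI units: d = 15300 m, v = 12600 m/s.
(ρ_i/ρ_t)^0.34 = (7710/950)^0.34 = 2.038
d^0.8 = 15300^0.8 = 2227
v^0.45 = 12600^0.45 = 70.01
g^-0.25 = 1.35^-0.25 = 0.9277
(sin 65°)^0.33 = 0.9063^0.33 = 0.9681
D = 1.05 × 2.038 × 2227 × 70.01 × 0.9277 × 0.9681 = 2.996 × 10^5 m
   = 299.6 km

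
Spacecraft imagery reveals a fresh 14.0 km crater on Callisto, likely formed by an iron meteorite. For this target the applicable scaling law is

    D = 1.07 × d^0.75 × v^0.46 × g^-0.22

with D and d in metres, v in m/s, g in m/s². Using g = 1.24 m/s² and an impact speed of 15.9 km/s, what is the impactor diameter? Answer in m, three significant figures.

Rearranging for d: d = [D / (1.07 · 15900^0.46 · 1.24^-0.22)]^(1/0.75).
D = 14000 m.
15900^0.46 = 85.63
1.24^-0.22 = 0.9538
Denominator = 1.07 × 85.63 × 0.9538 = 87.39
D / 87.39 = 14000 / 87.39 = 160.2
d = 160.2^(1/0.75) = 160.2^1.3333 = 869.9 m

d ≈ 870 m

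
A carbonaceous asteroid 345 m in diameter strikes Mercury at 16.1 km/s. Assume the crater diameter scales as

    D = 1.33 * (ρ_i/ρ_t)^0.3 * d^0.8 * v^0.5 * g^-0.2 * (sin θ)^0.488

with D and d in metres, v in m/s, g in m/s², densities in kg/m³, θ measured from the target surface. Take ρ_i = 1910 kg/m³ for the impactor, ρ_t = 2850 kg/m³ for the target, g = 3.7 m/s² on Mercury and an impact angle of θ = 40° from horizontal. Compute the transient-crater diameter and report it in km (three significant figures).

In SI units: v = 16100 m/s.
(ρ_i/ρ_t)^0.3 = (1910/2850)^0.3 = 0.8869
d^0.8 = 345^0.8 = 107.2
v^0.5 = 16100^0.5 = 126.9
g^-0.2 = 3.7^-0.2 = 0.7698
(sin 40°)^0.488 = 0.6428^0.488 = 0.8060
D = 1.33 × 0.8869 × 107.2 × 126.9 × 0.7698 × 0.8060 = 9956 m
   = 9.956 km

D ≈ 9.96 km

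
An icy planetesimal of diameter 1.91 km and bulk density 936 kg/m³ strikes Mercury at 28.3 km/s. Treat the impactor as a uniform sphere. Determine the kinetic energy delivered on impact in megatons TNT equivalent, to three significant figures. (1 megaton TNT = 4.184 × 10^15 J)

d = 1910 m; v = 28300 m/s.
Mass m = (π/6) ρ d³ = (π/6) × 936 × (1910)³ = 3.415 × 10^12 kg
E = ½ m v² = 0.5 × 3.415 × 10^12 × (28300)² = 1.368 × 10^21 J
   = 1.368 × 10^21 / 4.184×10^15 = 3.270 × 10^5 Mt

E ≈ 3.27 × 10^5 Mt TNT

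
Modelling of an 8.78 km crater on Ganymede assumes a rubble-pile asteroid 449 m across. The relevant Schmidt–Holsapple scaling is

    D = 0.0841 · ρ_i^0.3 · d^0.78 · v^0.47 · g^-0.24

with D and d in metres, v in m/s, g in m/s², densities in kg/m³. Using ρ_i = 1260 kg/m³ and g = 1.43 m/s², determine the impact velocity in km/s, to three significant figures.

v ≈ 23.8 km/s

Rearranging for v: v = [D / (0.0841 · 1260^0.3 · 449^0.78 · 1.43^-0.24)]^(1/0.47).
D = 8780 m.
1260^0.3 = 8.514
449^0.78 = 117.2
1.43^-0.24 = 0.9177
Denominator = 0.0841 × 8.514 × 117.2 × 0.9177 = 77.01
D / 77.01 = 8780 / 77.01 = 114.0
v = 114.0^(1/0.47) = 114.0^2.1277 = 23794 m/s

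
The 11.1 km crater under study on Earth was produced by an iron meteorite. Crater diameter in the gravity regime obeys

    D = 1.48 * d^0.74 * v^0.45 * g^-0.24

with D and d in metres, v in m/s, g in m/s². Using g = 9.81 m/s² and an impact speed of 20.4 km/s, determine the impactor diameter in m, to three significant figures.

Rearranging for d: d = [D / (1.48 · 20400^0.45 · 9.81^-0.24)]^(1/0.74).
D = 11100 m.
20400^0.45 = 86.96
9.81^-0.24 = 0.5781
Denominator = 1.48 × 86.96 × 0.5781 = 74.40
D / 74.40 = 11100 / 74.40 = 149.2
d = 149.2^(1/0.74) = 149.2^1.3514 = 866.2 m

d ≈ 866 m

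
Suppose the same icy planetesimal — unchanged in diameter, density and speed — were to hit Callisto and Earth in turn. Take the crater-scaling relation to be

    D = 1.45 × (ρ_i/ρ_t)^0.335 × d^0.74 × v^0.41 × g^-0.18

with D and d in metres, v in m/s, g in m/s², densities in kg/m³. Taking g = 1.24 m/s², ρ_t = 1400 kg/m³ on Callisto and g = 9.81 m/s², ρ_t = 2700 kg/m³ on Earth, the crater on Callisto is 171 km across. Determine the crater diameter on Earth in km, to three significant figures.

The impactor-only factors (d, v, ρ_i) cancel in the ratio, leaving D_Earth/D_Callisto = (g_Earth/g_Callisto)^-0.18 · (ρ_t,Callisto/ρ_t,Earth)^0.335.
(9.81/1.24)^-0.18 = 7.911^-0.18 = 0.6892
(1400/2700)^0.335 = 0.5185^0.335 = 0.8025
Ratio = 0.6892 × 0.8025 = 0.5531
D_Earth = 0.5531 × 171 km = 94.6 km

D ≈ 94.6 km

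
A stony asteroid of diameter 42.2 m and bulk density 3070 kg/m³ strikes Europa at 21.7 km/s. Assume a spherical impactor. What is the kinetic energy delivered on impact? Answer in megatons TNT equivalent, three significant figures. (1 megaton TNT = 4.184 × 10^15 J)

E ≈ 6.80 Mt TNT

v = 21700 m/s.
Mass m = (π/6) ρ d³ = (π/6) × 3070 × (42.2)³ = 1.208 × 10^8 kg
E = ½ m v² = 0.5 × 1.208 × 10^8 × (21700)² = 2.844 × 10^16 J
   = 2.844 × 10^16 / 4.184×10^15 = 6.797 Mt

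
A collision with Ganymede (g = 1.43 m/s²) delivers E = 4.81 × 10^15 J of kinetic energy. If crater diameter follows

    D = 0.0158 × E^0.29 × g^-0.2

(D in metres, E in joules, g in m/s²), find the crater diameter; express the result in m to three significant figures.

D ≈ 519 m

E^0.29 = (4.81 × 10^15)^0.29 = 3.530 × 10^4
g^-0.2 = 1.43^-0.2 = 0.9310
D = 0.0158 × 3.530 × 10^4 × 0.9310 = 519.3 m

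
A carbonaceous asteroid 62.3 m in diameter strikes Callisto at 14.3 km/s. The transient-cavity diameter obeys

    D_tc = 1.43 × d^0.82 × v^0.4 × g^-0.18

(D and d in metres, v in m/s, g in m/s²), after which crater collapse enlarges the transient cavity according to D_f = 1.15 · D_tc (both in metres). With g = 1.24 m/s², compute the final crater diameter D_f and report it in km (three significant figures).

D_f ≈ 2.15 km

v = 14300 m/s.
d^0.82 = 62.3^0.82 = 29.61
v^0.4 = 14300^0.4 = 45.93
g^-0.18 = 1.24^-0.18 = 0.9620
D_tc = 1.43 × 29.61 × 45.93 × 0.9620 = 1871 m
D_f = 1.15 × 1871 = 2152 m
     = 2.152 km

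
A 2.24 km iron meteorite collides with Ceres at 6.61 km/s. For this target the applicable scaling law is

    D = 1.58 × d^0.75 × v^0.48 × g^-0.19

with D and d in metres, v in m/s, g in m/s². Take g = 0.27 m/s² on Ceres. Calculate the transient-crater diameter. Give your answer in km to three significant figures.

In SI units: d = 2240 m, v = 6610 m/s.
d^0.75 = 2240^0.75 = 325.6
v^0.48 = 6610^0.48 = 68.19
g^-0.19 = 0.27^-0.19 = 1.282
D = 1.58 × 325.6 × 68.19 × 1.282 = 44973 m
   = 44.97 km

D ≈ 45.0 km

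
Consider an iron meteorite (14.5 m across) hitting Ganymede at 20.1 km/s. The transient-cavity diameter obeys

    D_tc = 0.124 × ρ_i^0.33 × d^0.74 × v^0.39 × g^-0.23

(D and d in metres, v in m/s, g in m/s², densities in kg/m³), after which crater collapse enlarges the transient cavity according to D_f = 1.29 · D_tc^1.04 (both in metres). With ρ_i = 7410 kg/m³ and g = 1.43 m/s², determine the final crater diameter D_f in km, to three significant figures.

v = 20100 m/s.
ρ_i^0.33 = 7410^0.33 = 18.93
d^0.74 = 14.5^0.74 = 7.235
v^0.39 = 20100^0.39 = 47.67
g^-0.23 = 1.43^-0.23 = 0.9210
D_tc = 0.124 × 18.93 × 7.235 × 47.67 × 0.9210 = 745.6 m
D_f = 1.29 × (745.6)^1.04 = 1253 m
     = 1.253 km

D_f ≈ 1.25 km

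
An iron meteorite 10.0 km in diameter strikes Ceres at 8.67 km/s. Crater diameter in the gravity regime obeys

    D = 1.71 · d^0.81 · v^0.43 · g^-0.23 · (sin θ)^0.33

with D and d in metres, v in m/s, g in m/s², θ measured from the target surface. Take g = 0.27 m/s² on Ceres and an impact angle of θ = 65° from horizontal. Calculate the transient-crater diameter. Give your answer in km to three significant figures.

D ≈ 192 km

In SI units: d = 10000 m, v = 8670 m/s.
d^0.81 = 10000^0.81 = 1738
v^0.43 = 8670^0.43 = 49.36
g^-0.23 = 0.27^-0.23 = 1.351
(sin 65°)^0.33 = 0.9063^0.33 = 0.9681
D = 1.71 × 1738 × 49.36 × 1.351 × 0.9681 = 1.919 × 10^5 m
   = 191.9 km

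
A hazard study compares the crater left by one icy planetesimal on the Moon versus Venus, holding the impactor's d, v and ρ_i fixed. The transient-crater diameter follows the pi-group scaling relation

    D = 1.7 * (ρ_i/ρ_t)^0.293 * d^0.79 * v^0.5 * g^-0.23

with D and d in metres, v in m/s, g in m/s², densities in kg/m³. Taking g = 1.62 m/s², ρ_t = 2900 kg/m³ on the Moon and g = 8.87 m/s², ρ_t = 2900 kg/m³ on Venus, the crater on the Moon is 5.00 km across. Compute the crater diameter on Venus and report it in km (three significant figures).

The impactor-only factors (d, v, ρ_i) cancel in the ratio, leaving D_Venus/D_Moon = (g_Venus/g_Moon)^-0.23 · (ρ_t,Moon/ρ_t,Venus)^0.293.
(8.87/1.62)^-0.23 = 5.475^-0.23 = 0.6764
(2900/2900)^0.293 = 1.000^0.293 = 1.000
Ratio = 0.6764 × 1.000 = 0.6764
D_Venus = 0.6764 × 5.00 km = 3.38 km

D ≈ 3.38 km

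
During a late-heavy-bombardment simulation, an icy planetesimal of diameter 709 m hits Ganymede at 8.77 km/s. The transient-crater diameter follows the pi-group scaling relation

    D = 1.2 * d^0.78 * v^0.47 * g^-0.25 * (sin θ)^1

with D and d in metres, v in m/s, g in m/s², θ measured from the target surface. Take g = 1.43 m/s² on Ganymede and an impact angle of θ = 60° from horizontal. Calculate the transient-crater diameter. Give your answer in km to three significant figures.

In SI units: v = 8770 m/s.
d^0.78 = 709^0.78 = 167.3
v^0.47 = 8770^0.47 = 71.32
g^-0.25 = 1.43^-0.25 = 0.9145
(sin 60°)^1 = 0.8660^1 = 0.8660
D = 1.2 × 167.3 × 71.32 × 0.9145 × 0.8660 = 11339 m
   = 11.34 km

D ≈ 11.3 km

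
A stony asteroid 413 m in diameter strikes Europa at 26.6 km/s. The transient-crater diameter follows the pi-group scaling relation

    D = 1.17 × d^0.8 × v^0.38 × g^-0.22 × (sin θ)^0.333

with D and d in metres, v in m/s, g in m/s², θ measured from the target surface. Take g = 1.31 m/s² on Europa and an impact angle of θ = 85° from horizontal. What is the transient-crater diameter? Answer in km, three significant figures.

In SI units: v = 26600 m/s.
d^0.8 = 413^0.8 = 123.8
v^0.38 = 26600^0.38 = 48.02
g^-0.22 = 1.31^-0.22 = 0.9423
(sin 85°)^0.333 = 0.9962^0.333 = 0.9987
D = 1.17 × 123.8 × 48.02 × 0.9423 × 0.9987 = 6546 m
   = 6.546 km

D ≈ 6.55 km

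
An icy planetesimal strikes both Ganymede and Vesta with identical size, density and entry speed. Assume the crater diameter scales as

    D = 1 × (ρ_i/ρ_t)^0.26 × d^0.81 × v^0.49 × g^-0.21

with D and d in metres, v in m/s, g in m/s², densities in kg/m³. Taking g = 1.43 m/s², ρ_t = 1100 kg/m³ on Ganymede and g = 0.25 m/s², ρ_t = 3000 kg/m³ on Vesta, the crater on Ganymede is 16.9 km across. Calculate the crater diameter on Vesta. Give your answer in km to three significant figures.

D ≈ 18.8 km

The impactor-only factors (d, v, ρ_i) cancel in the ratio, leaving D_Vesta/D_Ganymede = (g_Vesta/g_Ganymede)^-0.21 · (ρ_t,Ganymede/ρ_t,Vesta)^0.26.
(0.25/1.43)^-0.21 = 0.1748^-0.21 = 1.442
(1100/3000)^0.26 = 0.3667^0.26 = 0.7704
Ratio = 1.442 × 0.7704 = 1.111
D_Vesta = 1.111 × 16.9 km = 18.8 km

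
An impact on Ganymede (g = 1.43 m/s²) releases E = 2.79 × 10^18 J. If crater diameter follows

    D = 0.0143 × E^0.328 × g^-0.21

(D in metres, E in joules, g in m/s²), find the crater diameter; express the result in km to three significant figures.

E^0.328 = (2.79 × 10^18)^0.328 = 1.122 × 10^6
g^-0.21 = 1.43^-0.21 = 0.9276
D = 0.0143 × 1.122 × 10^6 × 0.9276 = 14883 m
   = 14.88 km

D ≈ 14.9 km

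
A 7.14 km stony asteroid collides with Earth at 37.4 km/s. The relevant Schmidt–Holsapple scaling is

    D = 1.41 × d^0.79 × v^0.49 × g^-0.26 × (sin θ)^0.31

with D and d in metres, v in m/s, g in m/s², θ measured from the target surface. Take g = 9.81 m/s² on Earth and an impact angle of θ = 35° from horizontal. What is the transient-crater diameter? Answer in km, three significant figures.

D ≈ 126 km

In SI units: d = 7140 m, v = 37400 m/s.
d^0.79 = 7140^0.79 = 1108
v^0.49 = 37400^0.49 = 174.1
g^-0.26 = 9.81^-0.26 = 0.5523
(sin 35°)^0.31 = 0.5736^0.31 = 0.8417
D = 1.41 × 1108 × 174.1 × 0.5523 × 0.8417 = 1.264 × 10^5 m
   = 126.4 km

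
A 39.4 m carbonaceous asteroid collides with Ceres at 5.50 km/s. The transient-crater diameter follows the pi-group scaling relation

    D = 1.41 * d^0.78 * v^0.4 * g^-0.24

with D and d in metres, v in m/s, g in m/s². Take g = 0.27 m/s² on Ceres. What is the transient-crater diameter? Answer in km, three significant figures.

D ≈ 1.06 km

In SI units: v = 5500 m/s.
d^0.78 = 39.4^0.78 = 17.56
v^0.4 = 5500^0.4 = 31.34
g^-0.24 = 0.27^-0.24 = 1.369
D = 1.41 × 17.56 × 31.34 × 1.369 = 1062 m
   = 1.062 km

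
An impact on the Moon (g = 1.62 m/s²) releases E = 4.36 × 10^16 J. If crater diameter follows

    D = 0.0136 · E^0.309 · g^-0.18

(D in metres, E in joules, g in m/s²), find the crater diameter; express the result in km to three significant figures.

E^0.309 = (4.36 × 10^16)^0.309 = 1.385 × 10^5
g^-0.18 = 1.62^-0.18 = 0.9168
D = 0.0136 × 1.385 × 10^5 × 0.9168 = 1727 m
   = 1.727 km

D ≈ 1.73 km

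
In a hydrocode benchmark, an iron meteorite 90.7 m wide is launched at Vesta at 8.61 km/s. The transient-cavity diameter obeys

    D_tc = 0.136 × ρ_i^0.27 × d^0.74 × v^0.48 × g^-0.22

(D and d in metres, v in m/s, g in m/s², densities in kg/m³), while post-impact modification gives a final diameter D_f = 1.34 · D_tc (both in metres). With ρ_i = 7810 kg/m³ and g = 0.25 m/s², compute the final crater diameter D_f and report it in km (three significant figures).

D_f ≈ 6.05 km

v = 8610 m/s.
ρ_i^0.27 = 7810^0.27 = 11.25
d^0.74 = 90.7^0.74 = 28.10
v^0.48 = 8610^0.48 = 77.41
g^-0.22 = 0.25^-0.22 = 1.357
D_tc = 0.136 × 11.25 × 28.10 × 77.41 × 1.357 = 4516 m
D_f = 1.34 × 4516 = 6051 m
     = 6.051 km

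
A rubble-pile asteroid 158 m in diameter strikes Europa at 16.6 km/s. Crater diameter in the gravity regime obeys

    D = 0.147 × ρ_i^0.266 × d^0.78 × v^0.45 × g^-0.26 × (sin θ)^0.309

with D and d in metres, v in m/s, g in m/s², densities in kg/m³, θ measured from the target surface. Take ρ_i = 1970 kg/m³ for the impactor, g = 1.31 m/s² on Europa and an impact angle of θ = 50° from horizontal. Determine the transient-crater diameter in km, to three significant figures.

D ≈ 3.90 km

In SI units: v = 16600 m/s.
ρ_i^0.266 = 1970^0.266 = 7.522
d^0.78 = 158^0.78 = 51.87
v^0.45 = 16600^0.45 = 79.26
g^-0.26 = 1.31^-0.26 = 0.9322
(sin 50°)^0.309 = 0.7660^0.309 = 0.9209
D = 0.147 × 7.522 × 51.87 × 79.26 × 0.9322 × 0.9209 = 3902 m
   = 3.902 km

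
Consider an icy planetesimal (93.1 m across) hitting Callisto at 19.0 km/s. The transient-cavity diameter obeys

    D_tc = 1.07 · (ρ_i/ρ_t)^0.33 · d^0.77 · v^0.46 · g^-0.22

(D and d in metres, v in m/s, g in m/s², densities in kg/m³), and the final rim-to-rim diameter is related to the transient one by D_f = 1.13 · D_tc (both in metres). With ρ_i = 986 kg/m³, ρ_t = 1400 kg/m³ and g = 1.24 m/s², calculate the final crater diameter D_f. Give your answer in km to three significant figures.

D_f ≈ 3.13 km

v = 19000 m/s.
(ρ_i/ρ_t)^0.33 = (986/1400)^0.33 = 0.8908
d^0.77 = 93.1^0.77 = 32.82
v^0.46 = 19000^0.46 = 92.95
g^-0.22 = 1.24^-0.22 = 0.9538
D_tc = 1.07 × 0.8908 × 32.82 × 92.95 × 0.9538 = 2773 m
D_f = 1.13 × 2773 = 3133 m
     = 3.133 km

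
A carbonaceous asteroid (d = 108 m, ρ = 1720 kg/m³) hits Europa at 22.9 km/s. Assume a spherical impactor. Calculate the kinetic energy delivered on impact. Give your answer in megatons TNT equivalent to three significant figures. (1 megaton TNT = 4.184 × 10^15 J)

v = 22900 m/s.
Mass m = (π/6) ρ d³ = (π/6) × 1720 × (108)³ = 1.134 × 10^9 kg
E = ½ m v² = 0.5 × 1.134 × 10^9 × (22900)² = 2.973 × 10^17 J
   = 2.973 × 10^17 / 4.184×10^15 = 71.06 Mt

E ≈ 71.1 Mt TNT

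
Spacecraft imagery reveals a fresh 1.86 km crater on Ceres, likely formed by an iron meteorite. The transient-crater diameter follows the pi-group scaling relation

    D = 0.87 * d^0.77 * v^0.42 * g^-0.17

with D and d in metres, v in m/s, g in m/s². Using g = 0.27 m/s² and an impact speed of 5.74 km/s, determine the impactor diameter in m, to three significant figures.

d ≈ 141 m

Rearranging for d: d = [D / (0.87 · 5740^0.42 · 0.27^-0.17)]^(1/0.77).
D = 1860 m.
5740^0.42 = 37.91
0.27^-0.17 = 1.249
Denominator = 0.87 × 37.91 × 1.249 = 41.19
D / 41.19 = 1860 / 41.19 = 45.16
d = 45.16^(1/0.77) = 45.16^1.2987 = 140.9 m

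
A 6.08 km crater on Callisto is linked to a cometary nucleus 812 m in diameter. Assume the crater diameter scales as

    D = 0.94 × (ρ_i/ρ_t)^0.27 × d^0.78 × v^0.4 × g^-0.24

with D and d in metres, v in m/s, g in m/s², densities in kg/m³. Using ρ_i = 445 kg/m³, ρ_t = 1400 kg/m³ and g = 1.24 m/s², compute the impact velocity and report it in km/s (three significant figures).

v ≈ 17.6 km/s

Rearranging for v: v = [D / (0.94 · (445/1400)^0.27 · 812^0.78 · 1.24^-0.24)]^(1/0.4).
D = 6080 m.
(445/1400)^0.27 = 0.7338
812^0.78 = 186.0
1.24^-0.24 = 0.9497
Denominator = 0.94 × 0.7338 × 186.0 × 0.9497 = 121.8
D / 121.8 = 6080 / 121.8 = 49.92
v = 49.92^(1/0.4) = 49.92^2.5 = 17607 m/s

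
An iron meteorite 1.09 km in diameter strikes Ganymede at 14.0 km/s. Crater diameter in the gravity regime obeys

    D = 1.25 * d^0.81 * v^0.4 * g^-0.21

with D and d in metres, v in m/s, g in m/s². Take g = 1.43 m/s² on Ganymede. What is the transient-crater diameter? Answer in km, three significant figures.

D ≈ 15.2 km

In SI units: d = 1090 m, v = 14000 m/s.
d^0.81 = 1090^0.81 = 288.6
v^0.4 = 14000^0.4 = 45.55
g^-0.21 = 1.43^-0.21 = 0.9276
D = 1.25 × 288.6 × 45.55 × 0.9276 = 15242 m
   = 15.24 km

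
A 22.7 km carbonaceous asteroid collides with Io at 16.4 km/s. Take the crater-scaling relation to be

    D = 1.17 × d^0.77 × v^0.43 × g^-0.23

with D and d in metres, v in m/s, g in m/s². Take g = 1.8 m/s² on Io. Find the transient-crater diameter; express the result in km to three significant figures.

D ≈ 150 km

In SI units: d = 22700 m, v = 16400 m/s.
d^0.77 = 22700^0.77 = 2260
v^0.43 = 16400^0.43 = 64.92
g^-0.23 = 1.8^-0.23 = 0.8735
D = 1.17 × 2260 × 64.92 × 0.8735 = 1.499 × 10^5 m
   = 149.9 km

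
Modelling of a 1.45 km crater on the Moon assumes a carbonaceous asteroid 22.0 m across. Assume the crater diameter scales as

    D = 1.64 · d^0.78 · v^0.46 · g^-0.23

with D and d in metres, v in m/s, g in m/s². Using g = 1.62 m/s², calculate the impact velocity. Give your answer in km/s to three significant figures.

Rearranging for v: v = [D / (1.64 · 22^0.78 · 1.62^-0.23)]^(1/0.46).
D = 1450 m.
22^0.78 = 11.15
1.62^-0.23 = 0.8950
Denominator = 1.64 × 11.15 × 0.8950 = 16.37
D / 16.37 = 1450 / 16.37 = 88.58
v = 88.58^(1/0.46) = 88.58^2.1739 = 17112 m/s

v ≈ 17.1 km/s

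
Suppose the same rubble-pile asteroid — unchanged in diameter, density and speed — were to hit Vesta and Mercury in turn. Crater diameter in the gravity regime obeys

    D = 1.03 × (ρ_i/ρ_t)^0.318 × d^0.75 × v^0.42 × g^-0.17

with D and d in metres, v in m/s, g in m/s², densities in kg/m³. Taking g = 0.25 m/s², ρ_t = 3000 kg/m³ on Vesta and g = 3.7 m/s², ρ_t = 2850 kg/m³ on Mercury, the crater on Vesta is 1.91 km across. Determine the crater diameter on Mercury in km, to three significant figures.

The impactor-only factors (d, v, ρ_i) cancel in the ratio, leaving D_Mercury/D_Vesta = (g_Mercury/g_Vesta)^-0.17 · (ρ_t,Vesta/ρ_t,Mercury)^0.318.
(3.7/0.25)^-0.17 = 14.80^-0.17 = 0.6325
(3000/2850)^0.318 = 1.053^0.318 = 1.017
Ratio = 0.6325 × 1.017 = 0.6433
D_Mercury = 0.6433 × 1.91 km = 1.23 km

D ≈ 1.23 km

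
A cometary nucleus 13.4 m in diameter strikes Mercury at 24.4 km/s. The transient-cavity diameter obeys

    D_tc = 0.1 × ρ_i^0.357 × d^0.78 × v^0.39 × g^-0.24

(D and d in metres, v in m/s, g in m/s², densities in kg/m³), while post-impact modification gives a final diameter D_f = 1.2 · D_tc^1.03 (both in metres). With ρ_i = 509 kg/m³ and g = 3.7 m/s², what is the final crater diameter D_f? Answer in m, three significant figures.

D_f ≈ 373 m

v = 24400 m/s.
ρ_i^0.357 = 509^0.357 = 9.253
d^0.78 = 13.4^0.78 = 7.571
v^0.39 = 24400^0.39 = 51.41
g^-0.24 = 3.7^-0.24 = 0.7305
D_tc = 0.1 × 9.253 × 7.571 × 51.41 × 0.7305 = 263.1 m
D_f = 1.2 × (263.1)^1.03 = 373.2 m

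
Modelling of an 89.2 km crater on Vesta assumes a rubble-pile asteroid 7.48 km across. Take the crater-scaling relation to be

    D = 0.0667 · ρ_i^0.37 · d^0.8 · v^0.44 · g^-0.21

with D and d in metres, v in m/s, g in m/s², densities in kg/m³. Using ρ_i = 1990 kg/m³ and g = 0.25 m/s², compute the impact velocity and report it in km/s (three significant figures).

v ≈ 6.58 km/s

Rearranging for v: v = [D / (0.0667 · 1990^0.37 · 7480^0.8 · 0.25^-0.21)]^(1/0.44).
D = 89200 m.
1990^0.37 = 16.62
7480^0.8 = 1256
0.25^-0.21 = 1.338
Denominator = 0.0667 × 16.62 × 1256 × 1.338 = 1863
D / 1863 = 89200 / 1863 = 47.88
v = 47.88^(1/0.44) = 47.88^2.2727 = 6584 m/s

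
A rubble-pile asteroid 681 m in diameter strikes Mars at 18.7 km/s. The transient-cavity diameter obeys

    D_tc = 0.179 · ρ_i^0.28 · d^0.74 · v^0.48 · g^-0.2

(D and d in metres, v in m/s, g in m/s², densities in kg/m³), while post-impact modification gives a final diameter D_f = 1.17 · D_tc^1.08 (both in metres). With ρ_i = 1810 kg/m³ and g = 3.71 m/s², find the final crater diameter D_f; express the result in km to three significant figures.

v = 18700 m/s.
ρ_i^0.28 = 1810^0.28 = 8.169
d^0.74 = 681^0.74 = 124.9
v^0.48 = 18700^0.48 = 112.3
g^-0.2 = 3.71^-0.2 = 0.7694
D_tc = 0.179 × 8.169 × 124.9 × 112.3 × 0.7694 = 15780 m
D_f = 1.17 × (15780)^1.08 = 40008 m
     = 40.01 km

D_f ≈ 40.0 km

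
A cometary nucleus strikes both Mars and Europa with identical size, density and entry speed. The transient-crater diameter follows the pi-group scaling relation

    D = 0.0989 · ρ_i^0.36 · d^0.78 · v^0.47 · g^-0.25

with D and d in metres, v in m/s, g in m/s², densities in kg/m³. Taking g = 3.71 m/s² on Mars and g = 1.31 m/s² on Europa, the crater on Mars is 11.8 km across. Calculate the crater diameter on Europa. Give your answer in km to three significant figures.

D ≈ 15.3 km

All impactor-dependent factors cancel in the ratio, leaving D_Europa/D_Mars = (g_Europa/g_Mars)^-0.25.
(1.31/3.71)^-0.25 = 0.3531^-0.25 = 1.297
D_Europa = 1.297 × 11.8 km = 15.3 km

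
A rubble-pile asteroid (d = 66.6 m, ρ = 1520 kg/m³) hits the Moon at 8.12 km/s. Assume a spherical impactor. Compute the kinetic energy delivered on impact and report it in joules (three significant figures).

v = 8120 m/s.
Mass m = (π/6) ρ d³ = (π/6) × 1520 × (66.6)³ = 2.351 × 10^8 kg
E = ½ m v² = 0.5 × 2.351 × 10^8 × (8120)² = 7.751 × 10^15 J

E ≈ 7.75 × 10^15 J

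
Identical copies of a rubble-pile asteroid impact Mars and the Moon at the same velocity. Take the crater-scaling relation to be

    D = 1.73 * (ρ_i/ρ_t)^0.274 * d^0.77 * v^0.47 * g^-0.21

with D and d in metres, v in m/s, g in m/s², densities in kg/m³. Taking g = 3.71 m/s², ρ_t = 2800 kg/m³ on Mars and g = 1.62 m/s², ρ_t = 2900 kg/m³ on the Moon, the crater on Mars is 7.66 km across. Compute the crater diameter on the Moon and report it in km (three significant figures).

The impactor-only factors (d, v, ρ_i) cancel in the ratio, leaving D_Moon/D_Mars = (g_Moon/g_Mars)^-0.21 · (ρ_t,Mars/ρ_t,Moon)^0.274.
(1.62/3.71)^-0.21 = 0.4367^-0.21 = 1.190
(2800/2900)^0.274 = 0.9655^0.274 = 0.9904
Ratio = 1.190 × 0.9904 = 1.179
D_Moon = 1.179 × 7.66 km = 9.03 km

D ≈ 9.03 km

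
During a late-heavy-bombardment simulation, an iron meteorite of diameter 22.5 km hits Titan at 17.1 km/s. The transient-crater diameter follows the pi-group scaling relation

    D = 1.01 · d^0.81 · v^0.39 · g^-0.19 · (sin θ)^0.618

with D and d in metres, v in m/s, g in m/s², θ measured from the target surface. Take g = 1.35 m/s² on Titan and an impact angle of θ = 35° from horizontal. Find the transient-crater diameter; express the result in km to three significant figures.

In SI units: d = 22500 m, v = 17100 m/s.
d^0.81 = 22500^0.81 = 3352
v^0.39 = 17100^0.39 = 44.76
g^-0.19 = 1.35^-0.19 = 0.9446
(sin 35°)^0.618 = 0.5736^0.618 = 0.7093
D = 1.01 × 3352 × 44.76 × 0.9446 × 0.7093 = 1.015 × 10^5 m
   = 101.5 km

D ≈ 102 km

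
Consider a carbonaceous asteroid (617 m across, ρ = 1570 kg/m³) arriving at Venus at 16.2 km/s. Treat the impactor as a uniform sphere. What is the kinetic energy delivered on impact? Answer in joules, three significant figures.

v = 16200 m/s.
Mass m = (π/6) ρ d³ = (π/6) × 1570 × (617)³ = 1.931 × 10^11 kg
E = ½ m v² = 0.5 × 1.931 × 10^11 × (16200)² = 2.534 × 10^19 J

E ≈ 2.53 × 10^19 J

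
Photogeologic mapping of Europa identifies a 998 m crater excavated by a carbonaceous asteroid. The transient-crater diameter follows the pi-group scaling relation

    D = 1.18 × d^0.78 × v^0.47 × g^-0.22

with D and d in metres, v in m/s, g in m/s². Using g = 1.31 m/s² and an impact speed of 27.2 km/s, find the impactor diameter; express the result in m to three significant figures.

Rearranging for d: d = [D / (1.18 · 27200^0.47 · 1.31^-0.22)]^(1/0.78).
27200^0.47 = 121.4
1.31^-0.22 = 0.9423
Denominator = 1.18 × 121.4 × 0.9423 = 135.0
D / 135.0 = 998 / 135.0 = 7.393
d = 7.393^(1/0.78) = 7.393^1.2821 = 13.00 m

d ≈ 13.0 m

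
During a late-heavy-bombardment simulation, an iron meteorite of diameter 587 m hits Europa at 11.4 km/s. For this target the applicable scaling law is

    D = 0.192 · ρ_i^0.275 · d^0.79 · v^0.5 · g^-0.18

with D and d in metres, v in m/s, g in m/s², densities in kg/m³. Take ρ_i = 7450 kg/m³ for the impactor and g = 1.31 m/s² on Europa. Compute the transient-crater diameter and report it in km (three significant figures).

In SI units: v = 11400 m/s.
ρ_i^0.275 = 7450^0.275 = 11.61
d^0.79 = 587^0.79 = 153.9
v^0.5 = 11400^0.5 = 106.8
g^-0.18 = 1.31^-0.18 = 0.9526
D = 0.192 × 11.61 × 153.9 × 106.8 × 0.9526 = 34902 m
   = 34.90 km

D ≈ 34.9 km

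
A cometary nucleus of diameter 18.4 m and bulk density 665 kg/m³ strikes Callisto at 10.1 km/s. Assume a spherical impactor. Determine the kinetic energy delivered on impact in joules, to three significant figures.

v = 10100 m/s.
Mass m = (π/6) ρ d³ = (π/6) × 665 × (18.4)³ = 2.169 × 10^6 kg
E = ½ m v² = 0.5 × 2.169 × 10^6 × (10100)² = 1.106 × 10^14 J

E ≈ 1.11 × 10^14 J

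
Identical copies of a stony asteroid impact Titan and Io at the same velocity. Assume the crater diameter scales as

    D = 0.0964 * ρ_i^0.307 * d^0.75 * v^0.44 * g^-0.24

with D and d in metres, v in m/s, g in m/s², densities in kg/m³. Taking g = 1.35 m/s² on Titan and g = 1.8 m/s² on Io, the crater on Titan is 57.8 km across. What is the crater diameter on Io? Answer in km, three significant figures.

All impactor-dependent factors cancel in the ratio, leaving D_Io/D_Titan = (g_Io/g_Titan)^-0.24.
(1.8/1.35)^-0.24 = 1.333^-0.24 = 0.9333
D_Io = 0.9333 × 57.8 km = 53.9 km

D ≈ 53.9 km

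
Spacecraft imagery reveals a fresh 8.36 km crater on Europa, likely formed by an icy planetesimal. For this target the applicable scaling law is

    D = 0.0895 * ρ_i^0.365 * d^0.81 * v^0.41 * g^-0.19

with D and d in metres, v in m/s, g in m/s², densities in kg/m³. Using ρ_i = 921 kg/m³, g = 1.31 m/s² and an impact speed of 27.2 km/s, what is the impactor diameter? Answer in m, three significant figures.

Rearranging for d: d = [D / (0.0895 · 921^0.365 · 27200^0.41 · 1.31^-0.19)]^(1/0.81).
D = 8360 m.
921^0.365 = 12.08
27200^0.41 = 65.79
1.31^-0.19 = 0.9500
Denominator = 0.0895 × 12.08 × 65.79 × 0.9500 = 67.57
D / 67.57 = 8360 / 67.57 = 123.7
d = 123.7^(1/0.81) = 123.7^1.2346 = 383.0 m

d ≈ 383 m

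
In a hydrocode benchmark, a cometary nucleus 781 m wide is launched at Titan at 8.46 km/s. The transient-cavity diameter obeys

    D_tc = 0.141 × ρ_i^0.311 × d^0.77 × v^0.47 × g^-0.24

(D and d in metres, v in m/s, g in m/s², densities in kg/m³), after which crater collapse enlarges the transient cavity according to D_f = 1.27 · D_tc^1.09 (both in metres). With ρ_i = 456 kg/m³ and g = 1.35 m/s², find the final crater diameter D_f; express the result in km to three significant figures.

v = 8460 m/s.
ρ_i^0.311 = 456^0.311 = 6.713
d^0.77 = 781^0.77 = 168.8
v^0.47 = 8460^0.47 = 70.12
g^-0.24 = 1.35^-0.24 = 0.9305
D_tc = 0.141 × 6.713 × 168.8 × 70.12 × 0.9305 = 10420 m
D_f = 1.27 × (10420)^1.09 = 30428 m
     = 30.43 km

D_f ≈ 30.4 km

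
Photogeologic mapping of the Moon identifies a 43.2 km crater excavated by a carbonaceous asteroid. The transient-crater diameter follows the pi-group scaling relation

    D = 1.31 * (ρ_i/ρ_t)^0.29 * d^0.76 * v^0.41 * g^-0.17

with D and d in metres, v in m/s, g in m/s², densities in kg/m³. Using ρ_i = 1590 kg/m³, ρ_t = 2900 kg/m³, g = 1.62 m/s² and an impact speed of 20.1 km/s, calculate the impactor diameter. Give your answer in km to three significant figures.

Rearranging for d: d = [D / (1.31 · (1590/2900)^0.29 · 20100^0.41 · 1.62^-0.17)]^(1/0.76).
D = 43200 m.
(1590/2900)^0.29 = 0.8401
20100^0.41 = 58.12
1.62^-0.17 = 0.9213
Denominator = 1.31 × 0.8401 × 58.12 × 0.9213 = 58.93
D / 58.93 = 43200 / 58.93 = 733.1
d = 733.1^(1/0.76) = 733.1^1.3158 = 5888 m

d ≈ 5.89 km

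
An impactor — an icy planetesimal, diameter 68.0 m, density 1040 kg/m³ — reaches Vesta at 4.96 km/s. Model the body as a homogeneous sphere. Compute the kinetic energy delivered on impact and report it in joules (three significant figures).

E ≈ 2.11 × 10^15 J

v = 4960 m/s.
Mass m = (π/6) ρ d³ = (π/6) × 1040 × (68)³ = 1.712 × 10^8 kg
E = ½ m v² = 0.5 × 1.712 × 10^8 × (4960)² = 2.106 × 10^15 J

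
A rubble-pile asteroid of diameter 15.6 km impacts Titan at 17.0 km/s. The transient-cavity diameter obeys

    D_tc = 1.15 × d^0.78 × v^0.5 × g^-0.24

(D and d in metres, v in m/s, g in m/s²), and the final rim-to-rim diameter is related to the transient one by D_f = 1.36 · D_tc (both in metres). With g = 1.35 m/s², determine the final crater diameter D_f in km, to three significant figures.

In SI: d = 15600 m, v = 17000 m/s.
d^0.78 = 15600^0.78 = 1865
v^0.5 = 17000^0.5 = 130.4
g^-0.24 = 1.35^-0.24 = 0.9305
D_tc = 1.15 × 1865 × 130.4 × 0.9305 = 2.602 × 10^5 m
D_f = 1.36 × 2.602 × 10^5 = 3.539 × 10^5 m
     = 353.9 km

D_f ≈ 354 km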